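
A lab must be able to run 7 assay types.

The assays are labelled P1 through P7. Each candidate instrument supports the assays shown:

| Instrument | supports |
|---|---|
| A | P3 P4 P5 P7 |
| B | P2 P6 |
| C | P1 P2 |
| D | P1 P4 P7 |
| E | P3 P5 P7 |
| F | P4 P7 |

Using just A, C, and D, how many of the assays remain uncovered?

1

Union of A, C, D = {P1, P2, P3, P4, P5, P7}.
Not covered: P6 — 1 assay.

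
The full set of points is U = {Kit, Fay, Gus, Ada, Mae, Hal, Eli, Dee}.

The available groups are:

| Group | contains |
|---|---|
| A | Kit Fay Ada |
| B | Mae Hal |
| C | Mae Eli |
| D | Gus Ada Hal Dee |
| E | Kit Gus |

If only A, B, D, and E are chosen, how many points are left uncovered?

Union of A, B, D, E = {Kit, Fay, Gus, Ada, Mae, Hal, Dee}.
Not covered: Eli — 1 point.

1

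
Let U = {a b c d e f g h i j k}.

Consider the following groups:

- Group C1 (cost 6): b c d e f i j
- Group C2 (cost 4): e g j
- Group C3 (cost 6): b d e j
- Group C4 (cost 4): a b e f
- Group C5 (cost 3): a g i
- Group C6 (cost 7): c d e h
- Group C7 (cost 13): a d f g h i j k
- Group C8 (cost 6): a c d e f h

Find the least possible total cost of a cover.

19

C1, C7 together cover every element (C1 ∪ C7 = {a, b, c, d, e, f, g, h, i, j, k}); total cost 6 + 13 = 19.
The greedy pick C1, C5, C8, C7 costs 28; no covering selection beats 19.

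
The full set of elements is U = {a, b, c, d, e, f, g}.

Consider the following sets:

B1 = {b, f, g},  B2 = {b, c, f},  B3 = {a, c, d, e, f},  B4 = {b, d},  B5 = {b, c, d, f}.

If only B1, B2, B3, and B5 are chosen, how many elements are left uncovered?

0

Union of B1, B2, B3, B5 = {a, b, c, d, e, f, g} — that's every element, so 0 are uncovered.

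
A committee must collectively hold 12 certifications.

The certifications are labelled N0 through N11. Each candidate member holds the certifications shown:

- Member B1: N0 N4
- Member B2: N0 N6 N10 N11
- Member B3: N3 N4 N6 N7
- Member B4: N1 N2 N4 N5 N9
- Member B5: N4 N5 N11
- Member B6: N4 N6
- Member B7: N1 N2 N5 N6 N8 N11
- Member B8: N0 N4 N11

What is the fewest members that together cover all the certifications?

4

B2 and B3 and B4 and B7 together: B2 ∪ B3 ∪ B4 ∪ B7 = {N0, N1, N2, N3, N4, N5, N6, N7, N8, N9, N10, N11} — every certification is covered.
No 3 of the 8 members cover everything (all 56 combinations miss at least one certification), so 4 is optimal.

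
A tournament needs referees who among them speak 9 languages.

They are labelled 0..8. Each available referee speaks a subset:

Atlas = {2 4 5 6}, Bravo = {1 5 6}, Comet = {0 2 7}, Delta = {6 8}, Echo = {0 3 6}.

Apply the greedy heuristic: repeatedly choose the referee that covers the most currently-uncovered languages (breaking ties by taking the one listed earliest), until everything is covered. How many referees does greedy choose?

Greedy: pick Atlas (covers 4 new) → pick Comet (covers 2 new) → pick Bravo (covers 1 new) → pick Delta (covers 1 new) → pick Echo (covers 1 new). Total picks: 5.

5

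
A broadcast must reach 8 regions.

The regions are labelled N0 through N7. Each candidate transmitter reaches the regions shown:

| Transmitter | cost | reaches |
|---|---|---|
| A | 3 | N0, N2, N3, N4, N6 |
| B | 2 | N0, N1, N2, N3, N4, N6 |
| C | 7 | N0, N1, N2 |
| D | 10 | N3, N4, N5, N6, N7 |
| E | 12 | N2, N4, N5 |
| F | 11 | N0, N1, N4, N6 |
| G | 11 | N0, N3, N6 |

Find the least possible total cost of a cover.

B, D together cover every region (B ∪ D = {N0, N1, N2, N3, N4, N5, N6, N7}); total cost 2 + 10 = 12.
No covering selection has total cost below 12.

12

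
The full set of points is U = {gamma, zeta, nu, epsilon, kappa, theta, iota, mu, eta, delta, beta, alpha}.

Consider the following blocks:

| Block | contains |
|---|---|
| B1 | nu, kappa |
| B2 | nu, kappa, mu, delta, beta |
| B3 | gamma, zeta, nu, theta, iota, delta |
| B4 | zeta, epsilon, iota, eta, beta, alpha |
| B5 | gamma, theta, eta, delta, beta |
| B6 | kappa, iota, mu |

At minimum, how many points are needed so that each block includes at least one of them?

The 3 points {kappa, theta, eta} hit every block.
No choice of 2 points meets every block, so 3 is the minimum.

3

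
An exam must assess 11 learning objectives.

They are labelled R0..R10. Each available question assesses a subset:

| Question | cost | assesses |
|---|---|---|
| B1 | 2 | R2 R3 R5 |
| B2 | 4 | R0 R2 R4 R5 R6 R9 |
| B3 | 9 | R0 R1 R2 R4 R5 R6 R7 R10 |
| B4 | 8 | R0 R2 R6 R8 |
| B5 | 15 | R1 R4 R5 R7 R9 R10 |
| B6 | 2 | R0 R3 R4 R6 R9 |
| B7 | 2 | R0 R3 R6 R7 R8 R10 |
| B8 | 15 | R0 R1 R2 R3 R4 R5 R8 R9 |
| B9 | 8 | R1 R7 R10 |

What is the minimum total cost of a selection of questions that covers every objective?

B3, B6, B7 together cover every objective (B3 ∪ B6 ∪ B7 = {R0, R1, R2, R3, R4, R5, R6, R7, R8, R9, R10}); total cost 9 + 2 + 2 = 13.
The greedy pick B7, B1, B6, B9 costs 14; no covering selection beats 13.

13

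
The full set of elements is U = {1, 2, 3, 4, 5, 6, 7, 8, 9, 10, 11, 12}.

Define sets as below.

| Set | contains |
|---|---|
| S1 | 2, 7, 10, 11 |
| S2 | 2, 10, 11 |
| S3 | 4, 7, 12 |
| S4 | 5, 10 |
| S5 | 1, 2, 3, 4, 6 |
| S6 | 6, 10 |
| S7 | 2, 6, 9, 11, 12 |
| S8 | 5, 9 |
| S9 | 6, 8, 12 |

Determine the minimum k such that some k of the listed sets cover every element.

4

Take {S1, S5, S8, S9}. Their union is {1, 2, 3, 4, 5, 6, 7, 8, 9, 10, 11, 12}, which is all 12 elements.
Only S5 contains 1, so S5 is forced; the remaining 7 elements need at least 3 more sets (each remaining set adds at most 3) — so at least 4 sets are needed, and 4 is optimal.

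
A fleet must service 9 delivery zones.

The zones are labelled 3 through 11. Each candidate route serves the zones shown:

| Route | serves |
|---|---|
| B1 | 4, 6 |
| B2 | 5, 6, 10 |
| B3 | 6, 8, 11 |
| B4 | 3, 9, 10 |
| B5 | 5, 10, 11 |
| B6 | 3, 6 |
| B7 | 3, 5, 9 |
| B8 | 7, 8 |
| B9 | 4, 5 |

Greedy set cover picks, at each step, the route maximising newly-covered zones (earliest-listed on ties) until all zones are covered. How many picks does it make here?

Greedy: pick B2 (covers 3 new) → pick B3 (covers 2 new) → pick B4 (covers 2 new) → pick B1 (covers 1 new) → pick B8 (covers 1 new). Total picks: 5.
(The true minimum cover uses only 4 routes, so greedy is not optimal here.)

5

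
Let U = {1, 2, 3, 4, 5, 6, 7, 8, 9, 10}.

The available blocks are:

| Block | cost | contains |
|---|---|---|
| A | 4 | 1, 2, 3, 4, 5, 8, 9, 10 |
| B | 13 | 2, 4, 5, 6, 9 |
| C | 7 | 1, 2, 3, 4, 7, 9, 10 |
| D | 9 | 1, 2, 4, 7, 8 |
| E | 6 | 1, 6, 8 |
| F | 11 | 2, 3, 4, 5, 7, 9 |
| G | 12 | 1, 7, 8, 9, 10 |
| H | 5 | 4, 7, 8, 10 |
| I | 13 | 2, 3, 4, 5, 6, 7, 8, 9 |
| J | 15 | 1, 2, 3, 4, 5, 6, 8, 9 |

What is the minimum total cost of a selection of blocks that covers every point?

15

A, E, H together cover every point (A ∪ E ∪ H = {1, 2, 3, 4, 5, 6, 7, 8, 9, 10}); total cost 4 + 6 + 5 = 15.
No covering selection has total cost below 15.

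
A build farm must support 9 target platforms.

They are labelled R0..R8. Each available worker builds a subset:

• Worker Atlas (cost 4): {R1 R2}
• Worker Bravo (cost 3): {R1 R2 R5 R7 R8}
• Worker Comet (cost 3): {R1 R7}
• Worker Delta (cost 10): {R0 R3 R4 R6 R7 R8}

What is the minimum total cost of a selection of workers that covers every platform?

13

Bravo, Delta together cover every platform (Bravo ∪ Delta = {R0, R1, R2, R3, R4, R5, R6, R7, R8}); total cost 3 + 10 = 13.
No covering selection has total cost below 13.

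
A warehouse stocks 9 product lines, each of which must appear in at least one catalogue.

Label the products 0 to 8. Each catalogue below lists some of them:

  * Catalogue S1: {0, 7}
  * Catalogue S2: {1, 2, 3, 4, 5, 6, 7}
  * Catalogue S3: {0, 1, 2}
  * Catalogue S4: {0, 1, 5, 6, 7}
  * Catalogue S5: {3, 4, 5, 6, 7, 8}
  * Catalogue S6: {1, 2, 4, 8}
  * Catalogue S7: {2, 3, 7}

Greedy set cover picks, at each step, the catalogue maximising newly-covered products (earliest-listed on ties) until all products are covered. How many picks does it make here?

3

Greedy: pick S2 (covers 7 new) → pick S1 (covers 1 new) → pick S5 (covers 1 new). Total picks: 3.
(The true minimum cover uses only 2 catalogues, so greedy is not optimal here.)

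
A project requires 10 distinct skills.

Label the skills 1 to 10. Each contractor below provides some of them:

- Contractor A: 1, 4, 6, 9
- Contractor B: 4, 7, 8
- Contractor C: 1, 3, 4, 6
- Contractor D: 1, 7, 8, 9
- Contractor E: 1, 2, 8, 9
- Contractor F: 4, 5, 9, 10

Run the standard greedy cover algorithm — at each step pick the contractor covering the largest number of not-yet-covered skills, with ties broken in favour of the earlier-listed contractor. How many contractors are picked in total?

5

Greedy: pick A (covers 4 new) → pick B (covers 2 new) → pick F (covers 2 new) → pick C (covers 1 new) → pick E (covers 1 new). Total picks: 5.
(The true minimum cover uses only 4 contractors, so greedy is not optimal here.)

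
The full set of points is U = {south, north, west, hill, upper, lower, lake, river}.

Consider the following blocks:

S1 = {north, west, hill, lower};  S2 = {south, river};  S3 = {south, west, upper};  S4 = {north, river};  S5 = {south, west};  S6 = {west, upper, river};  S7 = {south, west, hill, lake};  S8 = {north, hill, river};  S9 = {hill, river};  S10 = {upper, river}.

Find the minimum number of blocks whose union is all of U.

Take {S1, S7, S10}. Their union is {south, north, west, hill, upper, lower, lake, river}, which is all 8 points.
Only S1 contains lower, so S1 is forced; the remaining 4 points need at least 2 more blocks (each remaining block adds at most 2) — so at least 3 blocks are needed, and 3 is optimal.

3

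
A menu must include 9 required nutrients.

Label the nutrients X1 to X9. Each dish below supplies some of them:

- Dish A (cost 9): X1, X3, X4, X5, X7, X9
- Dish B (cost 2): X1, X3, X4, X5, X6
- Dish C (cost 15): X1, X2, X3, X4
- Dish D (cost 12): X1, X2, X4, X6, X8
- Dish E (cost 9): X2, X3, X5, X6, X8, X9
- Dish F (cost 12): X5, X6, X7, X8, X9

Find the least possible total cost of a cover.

18

A, E together cover every nutrient (A ∪ E = {X1, X2, X3, X4, X5, X6, X7, X8, X9}); total cost 9 + 9 = 18.
The greedy pick B, E, A costs 20; no covering selection beats 18.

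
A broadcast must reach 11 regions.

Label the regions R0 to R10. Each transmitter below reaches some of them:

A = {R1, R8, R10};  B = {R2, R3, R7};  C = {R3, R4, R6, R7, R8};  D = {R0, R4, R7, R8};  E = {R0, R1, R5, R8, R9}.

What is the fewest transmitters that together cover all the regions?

4

A and B and C and E together: A ∪ B ∪ C ∪ E = {R0, R1, R2, R3, R4, R5, R6, R7, R8, R9, R10} — every region is covered.
No 3 of the 5 transmitters cover everything (all 10 combinations miss at least one region), so 4 is optimal.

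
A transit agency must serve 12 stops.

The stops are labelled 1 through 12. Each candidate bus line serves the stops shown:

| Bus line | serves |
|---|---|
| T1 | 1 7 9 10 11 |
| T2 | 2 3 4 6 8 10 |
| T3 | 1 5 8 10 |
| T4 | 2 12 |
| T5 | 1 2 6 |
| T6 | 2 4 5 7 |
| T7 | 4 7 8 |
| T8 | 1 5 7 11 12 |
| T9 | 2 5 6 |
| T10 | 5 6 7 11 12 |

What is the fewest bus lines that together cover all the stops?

T1 and T2 and T8 together: T1 ∪ T2 ∪ T8 = {1, 2, 3, 4, 5, 6, 7, 8, 9, 10, 11, 12} — every stop is covered.
Only T2 contains 3, so T2 is forced; the remaining 6 stops need at least 2 more bus lines (each remaining bus line adds at most 5) — so at least 3 bus lines are needed, and 3 is optimal.

3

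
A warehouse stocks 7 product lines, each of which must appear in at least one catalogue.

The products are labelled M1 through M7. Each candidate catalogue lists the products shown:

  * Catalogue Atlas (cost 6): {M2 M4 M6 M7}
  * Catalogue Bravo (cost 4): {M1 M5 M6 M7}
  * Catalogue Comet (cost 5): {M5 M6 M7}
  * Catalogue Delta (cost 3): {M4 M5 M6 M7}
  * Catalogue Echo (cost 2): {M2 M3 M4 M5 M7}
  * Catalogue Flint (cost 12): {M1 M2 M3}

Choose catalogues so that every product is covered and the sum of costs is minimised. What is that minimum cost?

Bravo, Echo together cover every product (Bravo ∪ Echo = {M1, M2, M3, M4, M5, M6, M7}); total cost 4 + 2 = 6.
No covering selection has total cost below 6.

6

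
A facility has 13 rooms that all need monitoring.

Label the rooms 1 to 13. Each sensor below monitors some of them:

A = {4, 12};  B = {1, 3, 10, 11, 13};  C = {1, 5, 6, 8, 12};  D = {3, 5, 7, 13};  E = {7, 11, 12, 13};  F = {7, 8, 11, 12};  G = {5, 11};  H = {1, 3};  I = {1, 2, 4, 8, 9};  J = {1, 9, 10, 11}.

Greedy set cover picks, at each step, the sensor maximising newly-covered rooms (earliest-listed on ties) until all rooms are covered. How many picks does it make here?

4

Greedy: pick B (covers 5 new) → pick C (covers 4 new) → pick I (covers 3 new) → pick D (covers 1 new). Total picks: 4.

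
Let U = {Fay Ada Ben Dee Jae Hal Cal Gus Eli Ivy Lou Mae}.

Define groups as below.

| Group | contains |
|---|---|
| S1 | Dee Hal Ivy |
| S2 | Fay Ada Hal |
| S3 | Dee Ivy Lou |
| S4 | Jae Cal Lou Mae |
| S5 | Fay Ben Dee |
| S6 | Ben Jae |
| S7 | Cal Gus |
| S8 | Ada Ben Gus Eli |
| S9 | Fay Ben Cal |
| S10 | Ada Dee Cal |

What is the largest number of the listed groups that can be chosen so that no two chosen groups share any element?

4

S2, S3, S6, S7 are pairwise disjoint (S2={Fay,Ada,Hal}; S3={Dee,Ivy,Lou}; S6={Ben,Jae}; S7={Cal,Gus}).
Every remaining group overlaps one of these, and no 5 of the listed groups are pairwise disjoint, so 4 is the maximum.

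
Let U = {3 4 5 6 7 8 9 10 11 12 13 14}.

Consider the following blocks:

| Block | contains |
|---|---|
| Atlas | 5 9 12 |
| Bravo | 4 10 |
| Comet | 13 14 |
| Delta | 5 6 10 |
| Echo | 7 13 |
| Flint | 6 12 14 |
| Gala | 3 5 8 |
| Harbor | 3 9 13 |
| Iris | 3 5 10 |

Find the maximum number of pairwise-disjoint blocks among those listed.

4

Bravo, Echo, Flint, Gala are pairwise disjoint (Bravo={4,10}; Echo={7,13}; Flint={6,12,14}; Gala={3,5,8}).
Every remaining block overlaps one of these, and no 5 of the listed blocks are pairwise disjoint, so 4 is the maximum.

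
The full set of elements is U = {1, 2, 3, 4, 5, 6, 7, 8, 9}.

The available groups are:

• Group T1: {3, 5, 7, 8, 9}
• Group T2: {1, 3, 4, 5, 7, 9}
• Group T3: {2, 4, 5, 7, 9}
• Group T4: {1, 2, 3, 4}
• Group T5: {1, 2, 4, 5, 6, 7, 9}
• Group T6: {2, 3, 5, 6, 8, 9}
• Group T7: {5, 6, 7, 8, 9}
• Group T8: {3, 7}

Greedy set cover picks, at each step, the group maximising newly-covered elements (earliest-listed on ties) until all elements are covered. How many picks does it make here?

Greedy: pick T5 (covers 7 new) → pick T1 (covers 2 new). Total picks: 2.

2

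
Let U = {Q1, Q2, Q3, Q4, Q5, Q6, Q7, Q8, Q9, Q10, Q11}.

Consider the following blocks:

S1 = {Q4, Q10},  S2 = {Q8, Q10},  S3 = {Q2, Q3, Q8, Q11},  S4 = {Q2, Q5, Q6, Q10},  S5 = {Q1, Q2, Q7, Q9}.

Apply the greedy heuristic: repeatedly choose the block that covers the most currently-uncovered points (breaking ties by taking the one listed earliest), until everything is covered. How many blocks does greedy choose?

4

Greedy: pick S3 (covers 4 new) → pick S4 (covers 3 new) → pick S5 (covers 3 new) → pick S1 (covers 1 new). Total picks: 4.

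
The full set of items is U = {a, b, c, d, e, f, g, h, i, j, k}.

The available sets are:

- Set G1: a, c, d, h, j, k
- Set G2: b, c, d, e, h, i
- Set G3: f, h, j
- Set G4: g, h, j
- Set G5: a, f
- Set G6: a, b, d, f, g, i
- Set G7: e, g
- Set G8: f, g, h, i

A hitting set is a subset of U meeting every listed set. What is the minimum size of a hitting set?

T = {d, f, g} meets every set (each contains at least one member of T), and |T| = 3.
No choice of 2 items meets every set, so 3 is the minimum.

3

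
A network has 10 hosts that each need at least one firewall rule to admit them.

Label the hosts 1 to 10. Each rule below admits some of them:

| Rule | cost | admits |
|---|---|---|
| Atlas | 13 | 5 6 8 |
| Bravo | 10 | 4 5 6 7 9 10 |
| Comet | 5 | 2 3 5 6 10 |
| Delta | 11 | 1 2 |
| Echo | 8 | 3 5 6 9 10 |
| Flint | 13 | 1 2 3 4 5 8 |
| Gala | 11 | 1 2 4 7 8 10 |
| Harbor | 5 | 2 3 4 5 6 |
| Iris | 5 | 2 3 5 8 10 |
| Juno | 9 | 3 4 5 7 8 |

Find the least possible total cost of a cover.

19

Echo, Gala together cover every host (Echo ∪ Gala = {1, 2, 3, 4, 5, 6, 7, 8, 9, 10}); total cost 8 + 11 = 19.
The greedy pick Comet, Gala, Echo costs 24; no covering selection beats 19.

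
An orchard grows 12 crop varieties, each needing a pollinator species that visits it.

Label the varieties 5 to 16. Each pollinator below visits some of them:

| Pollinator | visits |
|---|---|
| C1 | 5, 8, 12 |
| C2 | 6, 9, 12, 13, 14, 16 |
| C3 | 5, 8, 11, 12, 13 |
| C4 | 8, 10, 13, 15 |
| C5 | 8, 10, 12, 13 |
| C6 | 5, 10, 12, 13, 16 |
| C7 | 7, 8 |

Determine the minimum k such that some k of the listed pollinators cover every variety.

C2 and C3 and C4 and C7 together: C2 ∪ C3 ∪ C4 ∪ C7 = {5, 6, 7, 8, 9, 10, 11, 12, 13, 14, 15, 16} — every variety is covered.
No 3 of the 7 pollinators cover everything (all 35 combinations miss at least one variety), so 4 is optimal.

4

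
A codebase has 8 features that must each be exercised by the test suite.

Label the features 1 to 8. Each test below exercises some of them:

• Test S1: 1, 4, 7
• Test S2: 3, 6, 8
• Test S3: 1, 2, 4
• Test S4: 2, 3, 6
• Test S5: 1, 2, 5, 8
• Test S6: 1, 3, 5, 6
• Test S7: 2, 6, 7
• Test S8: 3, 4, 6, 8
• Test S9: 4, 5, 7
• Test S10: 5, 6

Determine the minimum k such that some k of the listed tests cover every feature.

S2 and S5 and S9 together: S2 ∪ S5 ∪ S9 = {1, 2, 3, 4, 5, 6, 7, 8} — every feature is covered.
No 2 of the 10 tests cover everything (all 45 combinations miss at least one feature), so 3 is optimal.

3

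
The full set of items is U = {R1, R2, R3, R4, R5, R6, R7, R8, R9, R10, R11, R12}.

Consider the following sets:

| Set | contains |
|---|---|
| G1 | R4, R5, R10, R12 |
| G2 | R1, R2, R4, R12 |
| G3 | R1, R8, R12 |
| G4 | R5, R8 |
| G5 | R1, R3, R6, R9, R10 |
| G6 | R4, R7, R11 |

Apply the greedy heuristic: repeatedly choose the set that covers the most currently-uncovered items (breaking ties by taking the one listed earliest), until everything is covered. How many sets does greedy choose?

5

Greedy: pick G5 (covers 5 new) → pick G1 (covers 3 new) → pick G6 (covers 2 new) → pick G2 (covers 1 new) → pick G3 (covers 1 new). Total picks: 5.
(The true minimum cover uses only 4 sets, so greedy is not optimal here.)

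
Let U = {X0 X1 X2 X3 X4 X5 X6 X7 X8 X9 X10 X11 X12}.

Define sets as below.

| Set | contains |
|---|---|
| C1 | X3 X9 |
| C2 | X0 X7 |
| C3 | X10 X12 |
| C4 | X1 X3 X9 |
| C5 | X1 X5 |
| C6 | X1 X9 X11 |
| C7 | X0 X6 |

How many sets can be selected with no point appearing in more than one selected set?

4

C1, C2, C3, C5 are pairwise disjoint (C1={X3,X9}; C2={X0,X7}; C3={X10,X12}; C5={X1,X5}).
Every remaining set overlaps one of these, and no 5 of the listed sets are pairwise disjoint, so 4 is the maximum.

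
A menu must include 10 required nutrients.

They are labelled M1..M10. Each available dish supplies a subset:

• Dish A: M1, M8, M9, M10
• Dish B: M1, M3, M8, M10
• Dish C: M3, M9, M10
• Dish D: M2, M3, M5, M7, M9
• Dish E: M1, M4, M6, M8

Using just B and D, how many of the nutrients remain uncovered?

2

Union of B, D = {M1, M2, M3, M5, M7, M8, M9, M10}.
Not covered: M4, M6 — 2 nutrients.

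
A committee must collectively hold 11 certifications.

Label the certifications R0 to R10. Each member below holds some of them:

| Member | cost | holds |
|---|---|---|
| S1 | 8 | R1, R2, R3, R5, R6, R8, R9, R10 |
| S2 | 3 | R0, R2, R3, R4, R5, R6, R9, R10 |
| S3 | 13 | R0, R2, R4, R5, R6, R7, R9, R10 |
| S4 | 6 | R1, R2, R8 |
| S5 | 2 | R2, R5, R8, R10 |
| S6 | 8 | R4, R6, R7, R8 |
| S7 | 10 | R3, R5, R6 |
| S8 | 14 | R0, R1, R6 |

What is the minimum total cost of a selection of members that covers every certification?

S2, S4, S6 together cover every certification (S2 ∪ S4 ∪ S6 = {R0, R1, R2, R3, R4, R5, R6, R7, R8, R9, R10}); total cost 3 + 6 + 8 = 17.
The greedy pick S2, S5, S4, S6 costs 19; no covering selection beats 17.

17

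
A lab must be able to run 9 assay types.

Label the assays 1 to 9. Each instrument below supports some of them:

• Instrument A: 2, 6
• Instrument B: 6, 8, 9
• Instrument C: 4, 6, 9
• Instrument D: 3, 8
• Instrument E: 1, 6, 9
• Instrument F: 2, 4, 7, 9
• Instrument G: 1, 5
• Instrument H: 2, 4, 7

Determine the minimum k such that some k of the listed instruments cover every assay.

D and E and G and H together: D ∪ E ∪ G ∪ H = {1, 2, 3, 4, 5, 6, 7, 8, 9} — every assay is covered.
No 3 of the 8 instruments cover everything (all 56 combinations miss at least one assay), so 4 is optimal.

4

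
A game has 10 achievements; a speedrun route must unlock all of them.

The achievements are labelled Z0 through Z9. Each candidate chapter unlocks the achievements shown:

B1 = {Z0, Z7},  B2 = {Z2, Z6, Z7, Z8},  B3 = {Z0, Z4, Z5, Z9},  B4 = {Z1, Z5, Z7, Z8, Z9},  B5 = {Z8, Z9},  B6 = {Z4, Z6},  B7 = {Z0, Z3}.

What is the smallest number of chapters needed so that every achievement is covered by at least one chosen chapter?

Take {B2, B4, B6, B7}. Their union is {Z0, Z1, Z2, Z3, Z4, Z5, Z6, Z7, Z8, Z9}, which is all 10 achievements.
Only B4 contains Z1, so B4 is forced; the remaining 5 achievements need at least 3 more chapters (each remaining chapter adds at most 2) — so at least 4 chapters are needed, and 4 is optimal.

4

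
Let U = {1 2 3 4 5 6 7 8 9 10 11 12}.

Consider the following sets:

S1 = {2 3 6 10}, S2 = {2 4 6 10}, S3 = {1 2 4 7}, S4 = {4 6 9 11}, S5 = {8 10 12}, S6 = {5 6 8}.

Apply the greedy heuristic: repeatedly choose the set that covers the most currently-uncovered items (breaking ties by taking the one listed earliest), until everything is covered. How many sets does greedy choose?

5

Greedy: pick S1 (covers 4 new) → pick S3 (covers 3 new) → pick S4 (covers 2 new) → pick S5 (covers 2 new) → pick S6 (covers 1 new). Total picks: 5.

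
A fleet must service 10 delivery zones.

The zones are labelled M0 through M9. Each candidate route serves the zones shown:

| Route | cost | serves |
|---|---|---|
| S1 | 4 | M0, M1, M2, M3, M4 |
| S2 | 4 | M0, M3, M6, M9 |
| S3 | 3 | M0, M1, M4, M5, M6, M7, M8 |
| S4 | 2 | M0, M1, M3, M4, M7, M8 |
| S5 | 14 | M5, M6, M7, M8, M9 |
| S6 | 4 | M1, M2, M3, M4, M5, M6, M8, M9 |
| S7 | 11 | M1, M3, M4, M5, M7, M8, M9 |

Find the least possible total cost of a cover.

S4, S6 together cover every zone (S4 ∪ S6 = {M0, M1, M2, M3, M4, M5, M6, M7, M8, M9}); total cost 2 + 4 = 6.
No covering selection has total cost below 6.

6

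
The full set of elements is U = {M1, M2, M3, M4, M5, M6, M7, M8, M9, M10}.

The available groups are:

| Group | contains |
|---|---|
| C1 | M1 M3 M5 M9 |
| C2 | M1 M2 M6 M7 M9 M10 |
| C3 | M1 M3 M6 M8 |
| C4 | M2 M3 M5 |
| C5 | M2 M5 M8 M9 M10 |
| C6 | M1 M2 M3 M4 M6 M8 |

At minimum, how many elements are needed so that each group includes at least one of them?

2

H = {M3, M9} meets every group (each contains at least one member of H), and |H| = 2.
No single element lies in every group, so at least 2 are needed and 2 is optimal.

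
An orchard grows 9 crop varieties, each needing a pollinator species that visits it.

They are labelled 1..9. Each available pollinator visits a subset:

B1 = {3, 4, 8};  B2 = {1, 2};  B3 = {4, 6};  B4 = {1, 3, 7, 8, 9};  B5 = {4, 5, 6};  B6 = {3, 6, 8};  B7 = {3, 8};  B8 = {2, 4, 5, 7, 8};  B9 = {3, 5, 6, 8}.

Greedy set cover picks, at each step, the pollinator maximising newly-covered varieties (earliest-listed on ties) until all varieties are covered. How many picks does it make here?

3

Greedy: pick B4 (covers 5 new) → pick B5 (covers 3 new) → pick B2 (covers 1 new). Total picks: 3.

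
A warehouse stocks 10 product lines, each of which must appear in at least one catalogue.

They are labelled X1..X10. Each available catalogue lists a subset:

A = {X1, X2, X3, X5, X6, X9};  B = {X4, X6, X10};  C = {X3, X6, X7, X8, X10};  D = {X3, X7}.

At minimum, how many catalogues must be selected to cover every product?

A and B and C together: A ∪ B ∪ C = {X1, X2, X3, X4, X5, X6, X7, X8, X9, X10} — every product is covered.
Only A contains X1, so A is forced; the remaining 4 products need at least 2 more catalogues (each remaining catalogue adds at most 3) — so at least 3 catalogues are needed, and 3 is optimal.

3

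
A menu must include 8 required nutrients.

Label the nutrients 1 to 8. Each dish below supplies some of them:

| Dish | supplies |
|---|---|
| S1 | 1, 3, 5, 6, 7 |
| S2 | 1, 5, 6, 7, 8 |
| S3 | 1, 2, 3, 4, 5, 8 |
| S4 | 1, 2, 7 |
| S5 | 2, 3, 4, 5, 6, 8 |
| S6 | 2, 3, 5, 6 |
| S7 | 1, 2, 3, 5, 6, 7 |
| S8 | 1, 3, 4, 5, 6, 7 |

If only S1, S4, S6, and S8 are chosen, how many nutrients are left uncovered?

1

Union of S1, S4, S6, S8 = {1, 2, 3, 4, 5, 6, 7}.
Not covered: 8 — 1 nutrient.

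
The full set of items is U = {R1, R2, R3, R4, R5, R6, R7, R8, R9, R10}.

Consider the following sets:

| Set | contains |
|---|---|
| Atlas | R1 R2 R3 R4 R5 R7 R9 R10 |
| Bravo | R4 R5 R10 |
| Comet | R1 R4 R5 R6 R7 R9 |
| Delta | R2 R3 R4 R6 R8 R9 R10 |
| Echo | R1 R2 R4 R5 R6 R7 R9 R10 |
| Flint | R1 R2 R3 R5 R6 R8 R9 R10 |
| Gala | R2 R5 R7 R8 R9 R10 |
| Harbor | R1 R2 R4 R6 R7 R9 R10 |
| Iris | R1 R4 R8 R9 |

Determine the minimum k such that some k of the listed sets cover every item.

2

Comet and Delta together: Comet ∪ Delta = {R1, R2, R3, R4, R5, R6, R7, R8, R9, R10} — every item is covered.
No single set has all 10 items (the largest, Atlas, has 8), so 2 is optimal.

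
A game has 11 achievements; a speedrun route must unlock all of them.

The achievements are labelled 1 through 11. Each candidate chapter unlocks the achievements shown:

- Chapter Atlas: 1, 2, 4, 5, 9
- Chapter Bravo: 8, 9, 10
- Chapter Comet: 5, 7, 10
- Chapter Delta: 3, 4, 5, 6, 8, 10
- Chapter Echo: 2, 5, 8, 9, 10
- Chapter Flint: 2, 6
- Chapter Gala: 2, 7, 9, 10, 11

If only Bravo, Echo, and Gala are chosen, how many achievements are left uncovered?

4

Union of Bravo, Echo, Gala = {2, 5, 7, 8, 9, 10, 11}.
Not covered: 1, 3, 4, 6 — 4 achievements.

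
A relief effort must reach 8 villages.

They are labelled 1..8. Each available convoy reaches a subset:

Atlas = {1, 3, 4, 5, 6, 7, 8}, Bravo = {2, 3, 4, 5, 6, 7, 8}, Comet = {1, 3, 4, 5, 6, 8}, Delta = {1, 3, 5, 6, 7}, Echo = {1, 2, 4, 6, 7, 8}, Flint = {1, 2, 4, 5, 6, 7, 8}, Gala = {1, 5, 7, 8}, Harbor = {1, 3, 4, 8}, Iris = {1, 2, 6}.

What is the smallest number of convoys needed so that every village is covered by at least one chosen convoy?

Atlas and Bravo together: Atlas ∪ Bravo = {1, 2, 3, 4, 5, 6, 7, 8} — every village is covered.
No single convoy has all 8 villages (the largest, Atlas, has 7), so 2 is optimal.

2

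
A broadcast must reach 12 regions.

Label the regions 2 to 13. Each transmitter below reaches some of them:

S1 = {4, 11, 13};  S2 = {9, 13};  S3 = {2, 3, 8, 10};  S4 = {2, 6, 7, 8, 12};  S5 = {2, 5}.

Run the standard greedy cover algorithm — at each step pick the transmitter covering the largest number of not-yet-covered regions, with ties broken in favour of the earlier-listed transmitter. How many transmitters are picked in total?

Greedy: pick S4 (covers 5 new) → pick S1 (covers 3 new) → pick S3 (covers 2 new) → pick S2 (covers 1 new) → pick S5 (covers 1 new). Total picks: 5.

5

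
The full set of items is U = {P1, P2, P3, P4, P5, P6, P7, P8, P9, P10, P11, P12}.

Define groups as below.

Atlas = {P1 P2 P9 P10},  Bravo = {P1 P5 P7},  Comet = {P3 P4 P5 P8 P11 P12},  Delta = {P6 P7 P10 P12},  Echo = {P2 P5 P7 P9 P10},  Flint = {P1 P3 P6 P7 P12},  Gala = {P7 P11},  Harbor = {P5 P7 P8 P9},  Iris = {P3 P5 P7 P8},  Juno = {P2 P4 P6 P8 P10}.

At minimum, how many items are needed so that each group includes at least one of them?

3

The 3 items {P2, P7, P11} hit every group.
No choice of 2 items meets every group, so 3 is the minimum.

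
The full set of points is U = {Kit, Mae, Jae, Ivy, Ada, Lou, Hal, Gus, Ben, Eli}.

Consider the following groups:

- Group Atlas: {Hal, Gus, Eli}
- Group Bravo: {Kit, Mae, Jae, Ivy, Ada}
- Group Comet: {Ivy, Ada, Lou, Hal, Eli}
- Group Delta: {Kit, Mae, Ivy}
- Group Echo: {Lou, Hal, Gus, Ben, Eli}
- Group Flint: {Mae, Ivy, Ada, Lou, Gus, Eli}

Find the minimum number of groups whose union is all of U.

Bravo and Echo cover everything between them: the union {Kit, Mae, Jae, Ivy, Ada, Lou, Hal, Gus, Ben, Eli} is all of U.
No single group has all 10 points (the largest, Flint, has 6), so 2 is optimal.

2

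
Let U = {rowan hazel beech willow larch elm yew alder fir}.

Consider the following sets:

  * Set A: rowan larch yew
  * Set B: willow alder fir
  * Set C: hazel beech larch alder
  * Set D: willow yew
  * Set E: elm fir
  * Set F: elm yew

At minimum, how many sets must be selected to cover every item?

A, B, C, and E cover everything between them: the union {rowan, hazel, beech, willow, larch, elm, yew, alder, fir} is all of U.
Only C contains hazel, so C is forced; the remaining 5 items need at least 3 more sets (each remaining set adds at most 2) — so at least 4 sets are needed, and 4 is optimal.

4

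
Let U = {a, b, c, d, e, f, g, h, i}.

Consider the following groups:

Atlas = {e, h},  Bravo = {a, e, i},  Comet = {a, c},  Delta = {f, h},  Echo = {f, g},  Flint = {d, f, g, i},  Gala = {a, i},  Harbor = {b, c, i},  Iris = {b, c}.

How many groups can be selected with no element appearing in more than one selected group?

4

Atlas, Echo, Gala, Iris are pairwise disjoint (Atlas={e,h}; Echo={f,g}; Gala={a,i}; Iris={b,c}).
Every remaining group overlaps one of these, and no 5 of the listed groups are pairwise disjoint, so 4 is the maximum.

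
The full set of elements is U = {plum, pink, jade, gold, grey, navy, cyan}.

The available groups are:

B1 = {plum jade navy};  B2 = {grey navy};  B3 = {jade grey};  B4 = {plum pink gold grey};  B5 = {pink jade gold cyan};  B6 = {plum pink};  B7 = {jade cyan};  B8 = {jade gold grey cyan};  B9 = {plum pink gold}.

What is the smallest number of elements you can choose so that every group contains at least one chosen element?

H = {plum, jade, navy} meets every group (each contains at least one member of H), and |H| = 3.
The groups B2, B7, B9 are pairwise disjoint, so any hitting set needs a separate element for each — at least 3. Hence 3 is optimal.

3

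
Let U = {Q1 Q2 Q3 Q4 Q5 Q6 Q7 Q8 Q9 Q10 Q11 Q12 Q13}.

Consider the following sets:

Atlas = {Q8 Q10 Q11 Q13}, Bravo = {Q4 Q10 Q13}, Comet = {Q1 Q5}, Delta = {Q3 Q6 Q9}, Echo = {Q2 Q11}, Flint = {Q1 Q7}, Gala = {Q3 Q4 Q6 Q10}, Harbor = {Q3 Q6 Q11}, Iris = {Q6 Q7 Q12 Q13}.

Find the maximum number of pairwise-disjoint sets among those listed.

Bravo, Comet, Delta, Echo are pairwise disjoint (Bravo={Q4,Q10,Q13}; Comet={Q1,Q5}; Delta={Q3,Q6,Q9}; Echo={Q2,Q11}).
Every remaining set overlaps one of these, and no 5 of the listed sets are pairwise disjoint, so 4 is the maximum.

4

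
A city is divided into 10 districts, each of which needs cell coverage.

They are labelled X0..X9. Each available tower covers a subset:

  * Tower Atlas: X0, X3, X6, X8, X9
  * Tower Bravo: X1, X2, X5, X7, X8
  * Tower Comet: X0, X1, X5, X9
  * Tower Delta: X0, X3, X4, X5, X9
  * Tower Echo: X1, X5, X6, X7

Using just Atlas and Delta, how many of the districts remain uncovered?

3

Union of Atlas, Delta = {X0, X3, X4, X5, X6, X8, X9}.
Not covered: X1, X2, X7 — 3 districts.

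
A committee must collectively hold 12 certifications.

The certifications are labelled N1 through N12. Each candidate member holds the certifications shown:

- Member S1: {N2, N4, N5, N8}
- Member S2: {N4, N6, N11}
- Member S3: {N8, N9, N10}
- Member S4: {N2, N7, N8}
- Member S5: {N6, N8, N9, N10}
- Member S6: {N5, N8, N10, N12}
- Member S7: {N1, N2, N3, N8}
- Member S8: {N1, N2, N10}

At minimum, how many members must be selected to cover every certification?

S2 and S3 and S4 and S6 and S7 together: S2 ∪ S3 ∪ S4 ∪ S6 ∪ S7 = {N1, N2, N3, N4, N5, N6, N7, N8, N9, N10, N11, N12} — every certification is covered.
No 4 of the 8 members cover everything (all 70 combinations miss at least one certification), so 5 is optimal.

5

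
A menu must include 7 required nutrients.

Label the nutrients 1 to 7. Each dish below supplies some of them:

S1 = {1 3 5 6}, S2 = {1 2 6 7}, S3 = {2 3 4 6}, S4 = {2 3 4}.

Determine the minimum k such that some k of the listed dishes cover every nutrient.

Take {S1, S2, S3}. Their union is {1, 2, 3, 4, 5, 6, 7}, which is all 7 nutrients.
Only S1 contains 5, so S1 is forced; the remaining 3 nutrients need at least 2 more dishes (each remaining dish adds at most 2) — so at least 3 dishes are needed, and 3 is optimal.

3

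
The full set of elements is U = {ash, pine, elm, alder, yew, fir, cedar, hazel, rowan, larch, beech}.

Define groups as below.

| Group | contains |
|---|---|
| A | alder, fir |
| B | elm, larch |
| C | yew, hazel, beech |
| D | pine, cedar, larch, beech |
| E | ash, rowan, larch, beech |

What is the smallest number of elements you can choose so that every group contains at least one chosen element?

H = {elm, alder, beech} meets every group (each contains at least one member of H), and |H| = 3.
The groups A, B, C are pairwise disjoint, so any hitting set needs a separate element for each — at least 3. Hence 3 is optimal.

3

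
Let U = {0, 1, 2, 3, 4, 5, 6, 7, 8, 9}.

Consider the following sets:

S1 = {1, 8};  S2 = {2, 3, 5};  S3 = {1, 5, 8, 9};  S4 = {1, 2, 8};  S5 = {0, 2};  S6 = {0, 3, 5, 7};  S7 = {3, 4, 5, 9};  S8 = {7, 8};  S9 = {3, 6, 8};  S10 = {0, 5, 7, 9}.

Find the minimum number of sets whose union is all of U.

4

S4, S6, S7, and S9 cover everything between them: the union {0, 1, 2, 3, 4, 5, 6, 7, 8, 9} is all of U.
No 3 of the 10 sets cover everything (all 120 combinations miss at least one point), so 4 is optimal.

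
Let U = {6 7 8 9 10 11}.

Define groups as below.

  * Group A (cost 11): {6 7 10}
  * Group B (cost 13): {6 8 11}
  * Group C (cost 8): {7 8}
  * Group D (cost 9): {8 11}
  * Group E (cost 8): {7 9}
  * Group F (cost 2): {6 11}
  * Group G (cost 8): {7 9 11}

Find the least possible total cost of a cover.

A, C, G together cover every item (A ∪ C ∪ G = {6, 7, 8, 9, 10, 11}); total cost 11 + 8 + 8 = 27.
The greedy pick F, C, E, A costs 29; no covering selection beats 27.

27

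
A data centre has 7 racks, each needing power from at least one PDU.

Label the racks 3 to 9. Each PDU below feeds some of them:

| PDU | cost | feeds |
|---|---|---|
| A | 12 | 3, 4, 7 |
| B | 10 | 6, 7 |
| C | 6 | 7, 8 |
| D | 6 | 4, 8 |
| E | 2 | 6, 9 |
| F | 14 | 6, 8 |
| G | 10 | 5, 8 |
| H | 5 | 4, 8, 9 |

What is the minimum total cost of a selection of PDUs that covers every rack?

A, E, G together cover every rack (A ∪ E ∪ G = {3, 4, 5, 6, 7, 8, 9}); total cost 12 + 2 + 10 = 24.
The greedy pick E, H, A, G costs 29; no covering selection beats 24.

24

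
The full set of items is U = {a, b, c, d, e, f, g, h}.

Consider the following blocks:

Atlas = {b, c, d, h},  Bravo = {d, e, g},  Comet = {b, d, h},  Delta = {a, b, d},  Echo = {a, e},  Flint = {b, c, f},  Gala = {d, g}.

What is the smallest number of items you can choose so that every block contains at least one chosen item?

T = {c, d, e} meets every block (each contains at least one member of T), and |T| = 3.
The blocks Echo, Flint, Gala are pairwise disjoint, so any hitting set needs a separate item for each — at least 3. Hence 3 is optimal.

3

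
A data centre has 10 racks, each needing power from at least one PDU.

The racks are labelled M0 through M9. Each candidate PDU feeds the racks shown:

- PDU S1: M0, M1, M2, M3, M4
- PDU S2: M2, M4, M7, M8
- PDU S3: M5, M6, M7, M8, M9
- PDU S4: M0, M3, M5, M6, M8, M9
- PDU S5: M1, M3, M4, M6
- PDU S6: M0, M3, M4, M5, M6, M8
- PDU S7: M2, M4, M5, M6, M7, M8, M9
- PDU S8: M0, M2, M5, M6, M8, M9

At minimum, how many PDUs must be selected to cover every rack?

2

Take {S1, S7}. Their union is {M0, M1, M2, M3, M4, M5, M6, M7, M8, M9}, which is all 10 racks.
No single PDU has all 10 racks (the largest, S7, has 7), so 2 is optimal.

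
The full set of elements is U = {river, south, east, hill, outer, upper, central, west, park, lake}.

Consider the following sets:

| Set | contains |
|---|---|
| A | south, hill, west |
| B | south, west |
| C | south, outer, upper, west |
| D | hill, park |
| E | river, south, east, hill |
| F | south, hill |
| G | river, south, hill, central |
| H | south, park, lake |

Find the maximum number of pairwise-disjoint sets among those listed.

B, D are pairwise disjoint (B={south,west}; D={hill,park}).
Every remaining set overlaps one of these, and no 3 of the listed sets are pairwise disjoint, so 2 is the maximum.

2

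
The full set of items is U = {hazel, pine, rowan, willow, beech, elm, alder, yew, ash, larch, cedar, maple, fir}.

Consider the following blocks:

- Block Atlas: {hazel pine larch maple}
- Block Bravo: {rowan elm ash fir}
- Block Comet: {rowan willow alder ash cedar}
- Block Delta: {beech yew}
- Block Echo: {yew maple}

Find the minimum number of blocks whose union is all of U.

4

Atlas, Bravo, Comet, and Delta cover everything between them: the union {hazel, pine, rowan, willow, beech, elm, alder, yew, ash, larch, cedar, maple, fir} is all of U.
Only Delta contains beech, so Delta is forced; the remaining 11 items need at least 3 more blocks (each remaining block adds at most 5) — so at least 4 blocks are needed, and 4 is optimal.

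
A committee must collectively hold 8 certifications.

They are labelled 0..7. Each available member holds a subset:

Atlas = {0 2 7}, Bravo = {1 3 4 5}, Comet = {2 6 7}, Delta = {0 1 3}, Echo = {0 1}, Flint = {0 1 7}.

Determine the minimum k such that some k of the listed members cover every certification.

3

Bravo and Comet and Echo together: Bravo ∪ Comet ∪ Echo = {0, 1, 2, 3, 4, 5, 6, 7} — every certification is covered.
Only Bravo contains 4, so Bravo is forced; the remaining 4 certifications need at least 2 more members (each remaining member adds at most 3) — so at least 3 members are needed, and 3 is optimal.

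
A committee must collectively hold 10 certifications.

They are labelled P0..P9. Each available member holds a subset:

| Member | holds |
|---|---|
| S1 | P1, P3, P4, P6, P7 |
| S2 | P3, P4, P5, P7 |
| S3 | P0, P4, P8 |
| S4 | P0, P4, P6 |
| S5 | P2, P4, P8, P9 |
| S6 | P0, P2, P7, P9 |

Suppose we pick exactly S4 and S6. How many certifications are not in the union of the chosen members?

Union of S4, S6 = {P0, P2, P4, P6, P7, P9}.
Not covered: P1, P3, P5, P8 — 4 certifications.

4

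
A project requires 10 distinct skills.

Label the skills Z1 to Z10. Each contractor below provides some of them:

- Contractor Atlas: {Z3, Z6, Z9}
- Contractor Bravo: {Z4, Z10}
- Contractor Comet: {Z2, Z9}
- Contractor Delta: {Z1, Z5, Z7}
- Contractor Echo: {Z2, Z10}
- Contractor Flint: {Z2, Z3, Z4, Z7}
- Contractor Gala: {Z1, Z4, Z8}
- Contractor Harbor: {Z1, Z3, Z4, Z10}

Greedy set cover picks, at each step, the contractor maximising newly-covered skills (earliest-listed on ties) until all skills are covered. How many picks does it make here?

5

Greedy: pick Flint (covers 4 new) → pick Atlas (covers 2 new) → pick Delta (covers 2 new) → pick Bravo (covers 1 new) → pick Gala (covers 1 new). Total picks: 5.
(The true minimum cover uses only 4 contractors, so greedy is not optimal here.)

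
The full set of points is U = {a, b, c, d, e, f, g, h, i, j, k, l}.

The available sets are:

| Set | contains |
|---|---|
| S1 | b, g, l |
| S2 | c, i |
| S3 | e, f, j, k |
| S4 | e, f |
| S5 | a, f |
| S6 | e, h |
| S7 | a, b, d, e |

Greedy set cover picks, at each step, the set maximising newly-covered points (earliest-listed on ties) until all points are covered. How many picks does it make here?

5

Greedy: pick S3 (covers 4 new) → pick S1 (covers 3 new) → pick S2 (covers 2 new) → pick S7 (covers 2 new) → pick S6 (covers 1 new). Total picks: 5.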